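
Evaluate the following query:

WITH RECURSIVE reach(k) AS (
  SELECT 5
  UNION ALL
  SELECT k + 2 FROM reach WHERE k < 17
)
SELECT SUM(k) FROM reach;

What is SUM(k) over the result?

Base: k=5.
Iteration 1: 5 < 17 holds -> k = 5 + 2 = 7.
Iteration 2: 7 < 17 holds -> k = 7 + 2 = 9.
Iteration 3: 9 < 17 holds -> k = 9 + 2 = 11.
Iteration 4: 11 < 17 holds -> k = 11 + 2 = 13.
Iteration 5: 13 < 17 holds -> k = 13 + 2 = 15.
Iteration 6: 15 < 17 holds -> k = 15 + 2 = 17.
Iteration 7: 17 < 17 fails; recursion stops.
SUM(k) = 5 + 7 + 9 + 11 + 13 + 15 + 17 = 77.

77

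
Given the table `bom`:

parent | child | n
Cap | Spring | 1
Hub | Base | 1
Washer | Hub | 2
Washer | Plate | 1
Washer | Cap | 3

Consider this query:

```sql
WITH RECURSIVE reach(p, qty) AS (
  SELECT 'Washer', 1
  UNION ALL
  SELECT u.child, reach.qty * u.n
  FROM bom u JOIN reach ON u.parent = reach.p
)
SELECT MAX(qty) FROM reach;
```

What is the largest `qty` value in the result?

Base: (Washer, qty=1).
Iteration 1: components of {Washer} -> Cap = 1*3 = 3, Hub = 1*2 = 2, Plate = 1*1 = 1.
Iteration 2: components of {Cap,Hub,Plate} -> Base = 2*1 = 2, Spring = 3*1 = 3.
Iteration 3: no further components; recursion stops.
qty values: 1, 1, 2, 3, 2, 3; the maximum is 3.

3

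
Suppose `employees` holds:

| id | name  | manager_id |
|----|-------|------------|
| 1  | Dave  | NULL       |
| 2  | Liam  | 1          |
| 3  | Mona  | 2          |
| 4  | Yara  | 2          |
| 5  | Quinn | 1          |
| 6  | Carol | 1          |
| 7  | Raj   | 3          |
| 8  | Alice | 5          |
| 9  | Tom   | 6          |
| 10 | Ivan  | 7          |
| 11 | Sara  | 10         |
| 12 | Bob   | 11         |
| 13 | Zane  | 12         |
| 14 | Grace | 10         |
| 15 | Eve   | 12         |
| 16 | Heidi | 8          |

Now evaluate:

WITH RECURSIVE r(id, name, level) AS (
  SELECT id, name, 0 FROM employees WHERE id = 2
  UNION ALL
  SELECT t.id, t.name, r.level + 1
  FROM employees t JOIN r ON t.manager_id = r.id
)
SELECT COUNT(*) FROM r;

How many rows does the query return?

10

Base: id=2 (Liam) at level 0.
Iteration 1: rows with manager_id in {2} -> Mona (id 3, level 1), Yara (id 4, level 1).
Iteration 2: rows with manager_id in {3,4} -> Raj (id 7, level 2).
Iteration 3: rows with manager_id in {7} -> Ivan (id 10, level 3).
Iteration 4: rows with manager_id in {10} -> Sara (id 11, level 4), Grace (id 14, level 4).
Iteration 5: rows with manager_id in {11,14} -> Bob (id 12, level 5).
Iteration 6: rows with manager_id in {12} -> Zane (id 13, level 6), Eve (id 15, level 6).
Iteration 7: no rows with manager_id in {13,15}; recursion stops.
Total rows emitted: 10.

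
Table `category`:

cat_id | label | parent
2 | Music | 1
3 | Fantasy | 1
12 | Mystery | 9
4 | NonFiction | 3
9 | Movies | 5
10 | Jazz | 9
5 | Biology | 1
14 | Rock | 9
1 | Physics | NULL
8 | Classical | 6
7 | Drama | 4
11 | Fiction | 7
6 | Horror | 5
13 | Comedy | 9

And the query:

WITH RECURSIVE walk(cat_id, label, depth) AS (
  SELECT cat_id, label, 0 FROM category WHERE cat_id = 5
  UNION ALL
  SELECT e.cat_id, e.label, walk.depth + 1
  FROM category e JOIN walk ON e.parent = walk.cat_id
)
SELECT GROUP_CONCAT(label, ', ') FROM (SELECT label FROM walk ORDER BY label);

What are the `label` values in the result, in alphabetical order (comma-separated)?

Base: cat_id=5 (Biology) at depth 0.
Iteration 1: rows with parent in {5} -> Horror (id 6, depth 1), Movies (id 9, depth 1).
Iteration 2: rows with parent in {6,9} -> Classical (id 8, depth 2), Jazz (id 10, depth 2), Mystery (id 12, depth 2), Comedy (id 13, depth 2), Rock (id 14, depth 2).
Iteration 3: no rows with parent in {8,10,12,13,14}; recursion stops.

Biology, Classical, Comedy, Horror, Jazz, Movies, Mystery, Rock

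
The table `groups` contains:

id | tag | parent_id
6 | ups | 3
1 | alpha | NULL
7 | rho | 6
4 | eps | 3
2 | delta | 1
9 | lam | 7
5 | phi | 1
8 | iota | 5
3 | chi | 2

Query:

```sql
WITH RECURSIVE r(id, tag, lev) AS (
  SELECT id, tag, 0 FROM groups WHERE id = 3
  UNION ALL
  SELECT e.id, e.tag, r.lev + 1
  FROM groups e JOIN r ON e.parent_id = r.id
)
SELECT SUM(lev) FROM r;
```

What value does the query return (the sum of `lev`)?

7

Base: id=3 (chi) at lev 0.
Iteration 1: rows with parent_id in {3} -> eps (id 4, lev 1), ups (id 6, lev 1).
Iteration 2: rows with parent_id in {4,6} -> rho (id 7, lev 2).
Iteration 3: rows with parent_id in {7} -> lam (id 9, lev 3).
Iteration 4: no rows with parent_id in {9}; recursion stops.
SUM(lev) = 0 + 1 + 1 + 2 + 3 = 7.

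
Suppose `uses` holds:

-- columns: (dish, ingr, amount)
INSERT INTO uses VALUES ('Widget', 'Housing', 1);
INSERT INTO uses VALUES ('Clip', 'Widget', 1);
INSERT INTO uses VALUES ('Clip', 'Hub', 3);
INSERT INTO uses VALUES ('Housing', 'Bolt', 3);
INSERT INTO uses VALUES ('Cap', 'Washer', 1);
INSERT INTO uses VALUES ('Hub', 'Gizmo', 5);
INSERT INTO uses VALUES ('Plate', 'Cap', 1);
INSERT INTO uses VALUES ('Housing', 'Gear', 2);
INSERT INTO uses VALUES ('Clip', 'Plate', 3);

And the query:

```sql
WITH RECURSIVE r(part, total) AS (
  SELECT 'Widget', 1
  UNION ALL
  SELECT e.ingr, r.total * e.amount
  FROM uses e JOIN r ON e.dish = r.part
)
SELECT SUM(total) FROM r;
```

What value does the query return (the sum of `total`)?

Base: (Widget, total=1).
Iteration 1: components of {Widget} -> Housing = 1*1 = 1.
Iteration 2: components of {Housing} -> Bolt = 1*3 = 3, Gear = 1*2 = 2.
Iteration 3: no further components; recursion stops.
SUM(total) = 1 + 1 + 3 + 2 = 7.

7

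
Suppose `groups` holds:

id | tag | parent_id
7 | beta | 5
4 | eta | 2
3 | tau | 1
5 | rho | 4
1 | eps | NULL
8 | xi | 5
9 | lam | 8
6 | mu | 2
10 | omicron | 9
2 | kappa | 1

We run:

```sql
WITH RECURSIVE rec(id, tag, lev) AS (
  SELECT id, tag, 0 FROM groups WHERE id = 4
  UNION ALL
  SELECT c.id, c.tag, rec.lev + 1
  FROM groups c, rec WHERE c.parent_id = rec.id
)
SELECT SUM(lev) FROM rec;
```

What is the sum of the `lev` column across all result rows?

Base: id=4 (eta) at lev 0.
Iteration 1: rows with parent_id in {4} -> rho (id 5, lev 1).
Iteration 2: rows with parent_id in {5} -> beta (id 7, lev 2), xi (id 8, lev 2).
Iteration 3: rows with parent_id in {7,8} -> lam (id 9, lev 3).
Iteration 4: rows with parent_id in {9} -> omicron (id 10, lev 4).
Iteration 5: no rows with parent_id in {10}; recursion stops.
SUM(lev) = 0 + 1 + 2 + 2 + 3 + 4 = 12.

12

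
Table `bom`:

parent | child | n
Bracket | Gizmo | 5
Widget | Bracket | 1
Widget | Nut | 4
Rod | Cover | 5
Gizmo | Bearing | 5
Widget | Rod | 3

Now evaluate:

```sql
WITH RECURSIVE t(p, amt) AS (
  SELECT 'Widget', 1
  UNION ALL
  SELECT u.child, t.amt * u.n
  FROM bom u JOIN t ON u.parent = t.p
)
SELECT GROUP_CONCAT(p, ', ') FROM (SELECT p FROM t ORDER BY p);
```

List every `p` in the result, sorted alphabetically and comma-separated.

Bearing, Bracket, Cover, Gizmo, Nut, Rod, Widget

Base: (Widget, amt=1).
Iteration 1: components of {Widget} -> Bracket = 1*1 = 1, Nut = 1*4 = 4, Rod = 1*3 = 3.
Iteration 2: components of {Bracket,Nut,Rod} -> Cover = 3*5 = 15, Gizmo = 1*5 = 5.
Iteration 3: components of {Cover,Gizmo} -> Bearing = 5*5 = 25.
Iteration 4: no further components; recursion stops.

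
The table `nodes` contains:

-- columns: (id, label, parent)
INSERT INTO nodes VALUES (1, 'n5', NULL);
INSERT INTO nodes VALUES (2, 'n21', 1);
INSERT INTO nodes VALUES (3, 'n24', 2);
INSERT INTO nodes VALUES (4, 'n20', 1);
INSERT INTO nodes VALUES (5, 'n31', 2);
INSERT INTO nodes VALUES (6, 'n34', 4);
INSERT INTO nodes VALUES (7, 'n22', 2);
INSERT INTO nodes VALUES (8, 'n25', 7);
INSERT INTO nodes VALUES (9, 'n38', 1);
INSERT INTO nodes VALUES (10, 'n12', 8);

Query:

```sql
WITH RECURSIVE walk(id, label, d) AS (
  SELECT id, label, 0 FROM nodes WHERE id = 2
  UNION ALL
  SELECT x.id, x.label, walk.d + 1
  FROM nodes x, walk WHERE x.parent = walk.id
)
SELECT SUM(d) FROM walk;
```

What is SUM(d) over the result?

Base: id=2 (n21) at d 0.
Iteration 1: rows with parent in {2} -> n24 (id 3, d 1), n31 (id 5, d 1), n22 (id 7, d 1).
Iteration 2: rows with parent in {3,5,7} -> n25 (id 8, d 2).
Iteration 3: rows with parent in {8} -> n12 (id 10, d 3).
Iteration 4: no rows with parent in {10}; recursion stops.
SUM(d) = 0 + 1 + 1 + 1 + 2 + 3 = 8.

8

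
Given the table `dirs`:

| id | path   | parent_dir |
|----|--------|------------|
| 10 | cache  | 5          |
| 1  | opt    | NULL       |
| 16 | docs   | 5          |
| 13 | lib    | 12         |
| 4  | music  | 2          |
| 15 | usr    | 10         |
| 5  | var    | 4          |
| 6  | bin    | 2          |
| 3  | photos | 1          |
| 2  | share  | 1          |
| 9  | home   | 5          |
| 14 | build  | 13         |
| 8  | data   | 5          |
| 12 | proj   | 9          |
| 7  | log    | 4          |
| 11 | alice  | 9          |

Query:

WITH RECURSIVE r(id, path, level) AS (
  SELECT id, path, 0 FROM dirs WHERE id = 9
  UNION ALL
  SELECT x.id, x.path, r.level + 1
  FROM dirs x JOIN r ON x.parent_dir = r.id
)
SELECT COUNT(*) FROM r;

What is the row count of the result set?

Base: id=9 (home) at level 0.
Iteration 1: rows with parent_dir in {9} -> alice (id 11, level 1), proj (id 12, level 1).
Iteration 2: rows with parent_dir in {11,12} -> lib (id 13, level 2).
Iteration 3: rows with parent_dir in {13} -> build (id 14, level 3).
Iteration 4: no rows with parent_dir in {14}; recursion stops.
Total rows emitted: 5.

5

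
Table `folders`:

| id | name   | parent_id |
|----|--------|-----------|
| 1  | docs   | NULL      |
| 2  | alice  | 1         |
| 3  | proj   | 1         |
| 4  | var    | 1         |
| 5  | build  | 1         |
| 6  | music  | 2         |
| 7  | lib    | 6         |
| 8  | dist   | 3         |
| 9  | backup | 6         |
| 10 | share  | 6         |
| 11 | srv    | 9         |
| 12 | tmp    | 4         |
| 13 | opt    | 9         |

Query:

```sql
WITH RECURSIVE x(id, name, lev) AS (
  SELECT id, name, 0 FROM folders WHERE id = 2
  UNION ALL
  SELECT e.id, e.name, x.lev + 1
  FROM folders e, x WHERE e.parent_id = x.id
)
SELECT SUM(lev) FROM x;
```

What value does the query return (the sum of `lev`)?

Base: id=2 (alice) at lev 0.
Iteration 1: rows with parent_id in {2} -> music (id 6, lev 1).
Iteration 2: rows with parent_id in {6} -> lib (id 7, lev 2), backup (id 9, lev 2), share (id 10, lev 2).
Iteration 3: rows with parent_id in {7,9,10} -> srv (id 11, lev 3), opt (id 13, lev 3).
Iteration 4: no rows with parent_id in {11,13}; recursion stops.
SUM(lev) = 0 + 1 + 2 + 2 + 2 + 3 + 3 = 13.

13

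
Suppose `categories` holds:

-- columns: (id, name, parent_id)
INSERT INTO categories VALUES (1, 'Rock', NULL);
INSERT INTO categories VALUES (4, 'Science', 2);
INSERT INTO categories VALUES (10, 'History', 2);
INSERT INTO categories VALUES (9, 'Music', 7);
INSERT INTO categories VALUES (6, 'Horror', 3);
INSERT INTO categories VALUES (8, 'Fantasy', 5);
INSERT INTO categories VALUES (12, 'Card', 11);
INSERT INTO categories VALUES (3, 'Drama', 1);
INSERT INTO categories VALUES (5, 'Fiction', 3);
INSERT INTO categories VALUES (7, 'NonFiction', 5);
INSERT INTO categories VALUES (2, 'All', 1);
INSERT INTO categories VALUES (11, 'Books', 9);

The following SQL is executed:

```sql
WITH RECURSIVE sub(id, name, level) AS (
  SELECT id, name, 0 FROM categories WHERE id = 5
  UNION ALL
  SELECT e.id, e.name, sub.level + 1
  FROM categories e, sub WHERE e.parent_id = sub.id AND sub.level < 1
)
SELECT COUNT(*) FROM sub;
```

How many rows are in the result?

3

Base: id=5 (Fiction) at level 0.
Iteration 1: rows with parent_id in {5} -> NonFiction (id 7, level 1), Fantasy (id 8, level 1).
Iteration 2: level < 1 fails for all current rows; recursion stops.
Total rows emitted: 3.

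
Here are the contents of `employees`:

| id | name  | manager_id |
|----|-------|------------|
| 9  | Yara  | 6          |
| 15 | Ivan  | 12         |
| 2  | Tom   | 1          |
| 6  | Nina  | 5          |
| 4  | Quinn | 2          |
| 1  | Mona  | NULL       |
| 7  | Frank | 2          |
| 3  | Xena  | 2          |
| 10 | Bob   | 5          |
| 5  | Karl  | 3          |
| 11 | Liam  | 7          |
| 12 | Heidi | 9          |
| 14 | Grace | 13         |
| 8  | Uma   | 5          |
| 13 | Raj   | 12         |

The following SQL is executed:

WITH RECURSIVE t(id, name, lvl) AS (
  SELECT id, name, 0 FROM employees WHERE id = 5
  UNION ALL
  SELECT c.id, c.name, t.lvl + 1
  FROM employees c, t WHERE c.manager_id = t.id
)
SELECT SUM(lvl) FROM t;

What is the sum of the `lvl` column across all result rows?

Base: id=5 (Karl) at lvl 0.
Iteration 1: rows with manager_id in {5} -> Nina (id 6, lvl 1), Uma (id 8, lvl 1), Bob (id 10, lvl 1).
Iteration 2: rows with manager_id in {6,8,10} -> Yara (id 9, lvl 2).
Iteration 3: rows with manager_id in {9} -> Heidi (id 12, lvl 3).
Iteration 4: rows with manager_id in {12} -> Raj (id 13, lvl 4), Ivan (id 15, lvl 4).
Iteration 5: rows with manager_id in {13,15} -> Grace (id 14, lvl 5).
Iteration 6: no rows with manager_id in {14}; recursion stops.
SUM(lvl) = 0 + 1 + 1 + 1 + 2 + 3 + 4 + 4 + 5 = 21.

21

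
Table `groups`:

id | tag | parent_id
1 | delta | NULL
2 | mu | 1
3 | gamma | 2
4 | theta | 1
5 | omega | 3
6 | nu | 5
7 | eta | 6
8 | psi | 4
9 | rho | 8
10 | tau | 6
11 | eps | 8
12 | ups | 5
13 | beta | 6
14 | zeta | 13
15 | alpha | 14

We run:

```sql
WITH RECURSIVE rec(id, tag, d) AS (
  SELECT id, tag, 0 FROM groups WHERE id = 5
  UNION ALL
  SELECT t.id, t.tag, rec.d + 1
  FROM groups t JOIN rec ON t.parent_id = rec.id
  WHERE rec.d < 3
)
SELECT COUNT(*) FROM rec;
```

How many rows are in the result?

7

Base: id=5 (omega) at d 0.
Iteration 1: rows with parent_id in {5} -> nu (id 6, d 1), ups (id 12, d 1).
Iteration 2: rows with parent_id in {6,12} -> eta (id 7, d 2), tau (id 10, d 2), beta (id 13, d 2).
Iteration 3: rows with parent_id in {7,10,13} -> zeta (id 14, d 3).
Iteration 4: d < 3 fails for all current rows; recursion stops.
Total rows emitted: 7.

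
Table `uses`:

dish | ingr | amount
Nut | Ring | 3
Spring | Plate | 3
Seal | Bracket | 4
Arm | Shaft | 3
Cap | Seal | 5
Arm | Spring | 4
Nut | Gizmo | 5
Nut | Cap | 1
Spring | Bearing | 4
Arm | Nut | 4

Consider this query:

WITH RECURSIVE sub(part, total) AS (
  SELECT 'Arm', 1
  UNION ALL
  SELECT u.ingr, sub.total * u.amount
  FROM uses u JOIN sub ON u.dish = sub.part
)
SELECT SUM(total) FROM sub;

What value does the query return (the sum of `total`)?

Base: (Arm, total=1).
Iteration 1: components of {Arm} -> Nut = 1*4 = 4, Shaft = 1*3 = 3, Spring = 1*4 = 4.
Iteration 2: components of {Nut,Shaft,Spring} -> Bearing = 4*4 = 16, Cap = 4*1 = 4, Gizmo = 4*5 = 20, Plate = 4*3 = 12, Ring = 4*3 = 12.
Iteration 3: components of {Bearing,Cap,Gizmo,Plate,Ring} -> Seal = 4*5 = 20.
Iteration 4: components of {Seal} -> Bracket = 20*4 = 80.
Iteration 5: no further components; recursion stops.
SUM(total) = 1 + 4 + 3 + 4 + 4 + 12 + 20 + 12 + 16 + 20 + 80 = 176.

176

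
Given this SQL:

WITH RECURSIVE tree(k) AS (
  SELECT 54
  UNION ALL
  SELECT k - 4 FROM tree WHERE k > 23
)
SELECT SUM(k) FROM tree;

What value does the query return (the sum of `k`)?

342

Base: k=54.
Iteration 1: 54 > 23 holds -> k = 54 - 4 = 50.
Iteration 2: 50 > 23 holds -> k = 50 - 4 = 46.
Iteration 3: 46 > 23 holds -> k = 46 - 4 = 42.
Iteration 4: 42 > 23 holds -> k = 42 - 4 = 38.
Iteration 5: 38 > 23 holds -> k = 38 - 4 = 34.
Iteration 6: 34 > 23 holds -> k = 34 - 4 = 30.
Iteration 7: 30 > 23 holds -> k = 30 - 4 = 26.
Iteration 8: 26 > 23 holds -> k = 26 - 4 = 22.
Iteration 9: 22 > 23 fails; recursion stops.
SUM(k) = 54 + 50 + 46 + 42 + 38 + 34 + 30 + 26 + 22 = 342.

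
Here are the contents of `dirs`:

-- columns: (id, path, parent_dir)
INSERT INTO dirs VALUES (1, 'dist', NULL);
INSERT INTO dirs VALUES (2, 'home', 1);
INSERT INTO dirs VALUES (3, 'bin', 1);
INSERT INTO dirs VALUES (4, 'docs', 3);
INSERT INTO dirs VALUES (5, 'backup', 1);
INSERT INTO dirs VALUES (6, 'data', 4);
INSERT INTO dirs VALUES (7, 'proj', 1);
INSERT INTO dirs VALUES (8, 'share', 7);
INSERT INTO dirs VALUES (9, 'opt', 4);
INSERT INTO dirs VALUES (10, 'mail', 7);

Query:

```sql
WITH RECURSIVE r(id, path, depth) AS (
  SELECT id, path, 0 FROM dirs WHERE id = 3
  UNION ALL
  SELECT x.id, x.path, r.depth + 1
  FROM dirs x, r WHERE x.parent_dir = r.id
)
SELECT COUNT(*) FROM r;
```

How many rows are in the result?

Base: id=3 (bin) at depth 0.
Iteration 1: rows with parent_dir in {3} -> docs (id 4, depth 1).
Iteration 2: rows with parent_dir in {4} -> data (id 6, depth 2), opt (id 9, depth 2).
Iteration 3: no rows with parent_dir in {6,9}; recursion stops.
Total rows emitted: 4.

4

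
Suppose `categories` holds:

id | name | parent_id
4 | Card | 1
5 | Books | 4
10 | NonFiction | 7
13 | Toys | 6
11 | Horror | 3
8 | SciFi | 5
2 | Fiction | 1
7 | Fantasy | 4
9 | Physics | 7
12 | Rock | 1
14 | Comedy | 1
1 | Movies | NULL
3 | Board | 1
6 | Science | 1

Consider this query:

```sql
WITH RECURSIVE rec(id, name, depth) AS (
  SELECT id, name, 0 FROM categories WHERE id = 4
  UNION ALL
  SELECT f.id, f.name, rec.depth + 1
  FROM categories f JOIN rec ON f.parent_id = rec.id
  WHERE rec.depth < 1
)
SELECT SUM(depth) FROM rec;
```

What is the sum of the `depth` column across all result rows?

2

Base: id=4 (Card) at depth 0.
Iteration 1: rows with parent_id in {4} -> Books (id 5, depth 1), Fantasy (id 7, depth 1).
Iteration 2: depth < 1 fails for all current rows; recursion stops.
SUM(depth) = 0 + 1 + 1 = 2.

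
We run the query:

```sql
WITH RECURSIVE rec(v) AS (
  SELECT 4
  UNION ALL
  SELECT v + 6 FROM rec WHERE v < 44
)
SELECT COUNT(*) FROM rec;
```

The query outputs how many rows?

Base: v=4.
Iteration 1: 4 < 44 holds -> v = 4 + 6 = 10.
Iteration 2: 10 < 44 holds -> v = 10 + 6 = 16.
Iteration 3: 16 < 44 holds -> v = 16 + 6 = 22.
Iteration 4: 22 < 44 holds -> v = 22 + 6 = 28.
Iteration 5: 28 < 44 holds -> v = 28 + 6 = 34.
Iteration 6: 34 < 44 holds -> v = 34 + 6 = 40.
Iteration 7: 40 < 44 holds -> v = 40 + 6 = 46.
Iteration 8: 46 < 44 fails; recursion stops.
Total rows emitted: 8.

8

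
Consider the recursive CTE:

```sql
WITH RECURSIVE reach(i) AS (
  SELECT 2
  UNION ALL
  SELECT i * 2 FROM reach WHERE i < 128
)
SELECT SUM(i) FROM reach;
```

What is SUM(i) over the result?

Base: i=2.
Iteration 1: 2 < 128 holds -> i = 2 * 2 = 4.
Iteration 2: 4 < 128 holds -> i = 4 * 2 = 8.
Iteration 3: 8 < 128 holds -> i = 8 * 2 = 16.
Iteration 4: 16 < 128 holds -> i = 16 * 2 = 32.
Iteration 5: 32 < 128 holds -> i = 32 * 2 = 64.
Iteration 6: 64 < 128 holds -> i = 64 * 2 = 128.
Iteration 7: 128 < 128 fails; recursion stops.
SUM(i) = 2 + 4 + 8 + 16 + 32 + 64 + 128 = 254.

254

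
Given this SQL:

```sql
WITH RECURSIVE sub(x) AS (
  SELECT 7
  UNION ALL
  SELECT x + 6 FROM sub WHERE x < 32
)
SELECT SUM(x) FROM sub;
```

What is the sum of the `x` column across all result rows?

132

Base: x=7.
Iteration 1: 7 < 32 holds -> x = 7 + 6 = 13.
Iteration 2: 13 < 32 holds -> x = 13 + 6 = 19.
Iteration 3: 19 < 32 holds -> x = 19 + 6 = 25.
Iteration 4: 25 < 32 holds -> x = 25 + 6 = 31.
Iteration 5: 31 < 32 holds -> x = 31 + 6 = 37.
Iteration 6: 37 < 32 fails; recursion stops.
SUM(x) = 7 + 13 + 19 + 25 + 31 + 37 = 132.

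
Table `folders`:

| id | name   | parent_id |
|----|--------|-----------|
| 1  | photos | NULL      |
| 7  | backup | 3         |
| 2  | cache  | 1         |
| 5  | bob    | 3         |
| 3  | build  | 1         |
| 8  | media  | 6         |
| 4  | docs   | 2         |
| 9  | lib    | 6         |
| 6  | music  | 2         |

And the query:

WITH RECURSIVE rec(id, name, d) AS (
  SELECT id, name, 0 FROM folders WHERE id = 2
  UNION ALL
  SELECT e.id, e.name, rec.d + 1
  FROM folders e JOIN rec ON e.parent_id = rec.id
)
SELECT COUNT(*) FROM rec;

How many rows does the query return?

Base: id=2 (cache) at d 0.
Iteration 1: rows with parent_id in {2} -> docs (id 4, d 1), music (id 6, d 1).
Iteration 2: rows with parent_id in {4,6} -> media (id 8, d 2), lib (id 9, d 2).
Iteration 3: no rows with parent_id in {8,9}; recursion stops.
Total rows emitted: 5.

5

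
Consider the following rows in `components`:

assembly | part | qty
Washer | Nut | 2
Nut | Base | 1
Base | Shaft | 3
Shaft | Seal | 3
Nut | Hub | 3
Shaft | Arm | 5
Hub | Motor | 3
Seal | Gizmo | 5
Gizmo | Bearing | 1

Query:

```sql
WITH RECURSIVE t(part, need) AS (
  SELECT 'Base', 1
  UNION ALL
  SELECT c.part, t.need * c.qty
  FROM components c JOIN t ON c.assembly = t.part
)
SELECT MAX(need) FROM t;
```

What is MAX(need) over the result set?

Base: (Base, need=1).
Iteration 1: components of {Base} -> Shaft = 1*3 = 3.
Iteration 2: components of {Shaft} -> Arm = 3*5 = 15, Seal = 3*3 = 9.
Iteration 3: components of {Arm,Seal} -> Gizmo = 9*5 = 45.
Iteration 4: components of {Gizmo} -> Bearing = 45*1 = 45.
Iteration 5: no further components; recursion stops.
need values: 1, 3, 9, 15, 45, 45; the maximum is 45.

45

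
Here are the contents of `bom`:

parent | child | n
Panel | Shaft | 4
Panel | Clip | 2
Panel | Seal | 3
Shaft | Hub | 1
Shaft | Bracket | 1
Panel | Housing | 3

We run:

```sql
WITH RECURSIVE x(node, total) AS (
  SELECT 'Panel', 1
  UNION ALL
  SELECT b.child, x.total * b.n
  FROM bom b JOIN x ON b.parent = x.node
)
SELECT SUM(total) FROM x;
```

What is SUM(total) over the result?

Base: (Panel, total=1).
Iteration 1: components of {Panel} -> Clip = 1*2 = 2, Housing = 1*3 = 3, Seal = 1*3 = 3, Shaft = 1*4 = 4.
Iteration 2: components of {Clip,Housing,Seal,Shaft} -> Bracket = 4*1 = 4, Hub = 4*1 = 4.
Iteration 3: no further components; recursion stops.
SUM(total) = 1 + 4 + 2 + 3 + 3 + 4 + 4 = 21.

21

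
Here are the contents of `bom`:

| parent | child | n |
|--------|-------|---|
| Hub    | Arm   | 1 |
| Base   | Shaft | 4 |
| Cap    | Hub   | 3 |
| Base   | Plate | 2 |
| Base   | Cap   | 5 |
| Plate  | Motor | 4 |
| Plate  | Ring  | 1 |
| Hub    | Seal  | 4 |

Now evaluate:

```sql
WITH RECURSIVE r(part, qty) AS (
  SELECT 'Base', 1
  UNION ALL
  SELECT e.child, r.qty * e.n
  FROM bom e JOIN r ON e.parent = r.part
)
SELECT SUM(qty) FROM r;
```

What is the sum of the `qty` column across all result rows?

112

Base: (Base, qty=1).
Iteration 1: components of {Base} -> Cap = 1*5 = 5, Plate = 1*2 = 2, Shaft = 1*4 = 4.
Iteration 2: components of {Cap,Plate,Shaft} -> Hub = 5*3 = 15, Motor = 2*4 = 8, Ring = 2*1 = 2.
Iteration 3: components of {Hub,Motor,Ring} -> Arm = 15*1 = 15, Seal = 15*4 = 60.
Iteration 4: no further components; recursion stops.
SUM(qty) = 1 + 2 + 5 + 4 + 8 + 2 + 15 + 15 + 60 = 112.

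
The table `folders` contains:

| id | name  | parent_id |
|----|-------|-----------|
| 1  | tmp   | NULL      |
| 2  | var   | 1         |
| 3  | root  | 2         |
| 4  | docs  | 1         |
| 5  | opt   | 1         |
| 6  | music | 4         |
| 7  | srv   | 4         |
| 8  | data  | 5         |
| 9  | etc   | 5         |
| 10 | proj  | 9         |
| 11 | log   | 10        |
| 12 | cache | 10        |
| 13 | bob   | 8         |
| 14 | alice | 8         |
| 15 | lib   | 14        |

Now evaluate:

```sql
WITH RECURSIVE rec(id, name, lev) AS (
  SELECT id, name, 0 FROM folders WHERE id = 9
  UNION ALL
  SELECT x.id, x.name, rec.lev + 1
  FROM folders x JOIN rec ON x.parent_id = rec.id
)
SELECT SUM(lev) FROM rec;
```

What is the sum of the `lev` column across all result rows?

5

Base: id=9 (etc) at lev 0.
Iteration 1: rows with parent_id in {9} -> proj (id 10, lev 1).
Iteration 2: rows with parent_id in {10} -> log (id 11, lev 2), cache (id 12, lev 2).
Iteration 3: no rows with parent_id in {11,12}; recursion stops.
SUM(lev) = 0 + 1 + 2 + 2 = 5.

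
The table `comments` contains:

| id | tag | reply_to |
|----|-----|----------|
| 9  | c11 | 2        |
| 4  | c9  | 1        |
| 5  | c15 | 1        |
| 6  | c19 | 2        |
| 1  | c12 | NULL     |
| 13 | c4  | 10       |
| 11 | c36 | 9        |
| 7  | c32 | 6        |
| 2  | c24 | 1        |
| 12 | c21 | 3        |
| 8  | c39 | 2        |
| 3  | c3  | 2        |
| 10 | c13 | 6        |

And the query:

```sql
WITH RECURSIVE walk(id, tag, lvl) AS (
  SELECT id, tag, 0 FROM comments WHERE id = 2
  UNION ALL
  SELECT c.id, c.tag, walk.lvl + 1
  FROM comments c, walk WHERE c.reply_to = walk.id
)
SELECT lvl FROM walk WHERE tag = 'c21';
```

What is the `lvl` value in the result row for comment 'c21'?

Base: id=2 (c24) at lvl 0.
Iteration 1: rows with reply_to in {2} -> c3 (id 3, lvl 1), c19 (id 6, lvl 1), c39 (id 8, lvl 1), c11 (id 9, lvl 1).
Iteration 2: rows with reply_to in {3,6,8,9} -> c32 (id 7, lvl 2), c13 (id 10, lvl 2), c36 (id 11, lvl 2), c21 (id 12, lvl 2).
Iteration 3: rows with reply_to in {7,10,11,12} -> c4 (id 13, lvl 3).
Iteration 4: no rows with reply_to in {13}; recursion stops.

2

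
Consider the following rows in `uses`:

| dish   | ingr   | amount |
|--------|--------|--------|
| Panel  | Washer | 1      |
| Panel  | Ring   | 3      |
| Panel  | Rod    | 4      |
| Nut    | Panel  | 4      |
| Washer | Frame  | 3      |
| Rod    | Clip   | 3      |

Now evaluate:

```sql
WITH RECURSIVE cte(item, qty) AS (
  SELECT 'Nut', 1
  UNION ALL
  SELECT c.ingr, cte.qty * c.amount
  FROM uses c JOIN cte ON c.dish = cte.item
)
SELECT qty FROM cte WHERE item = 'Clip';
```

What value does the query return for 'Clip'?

48

Base: (Nut, qty=1).
Iteration 1: components of {Nut} -> Panel = 1*4 = 4.
Iteration 2: components of {Panel} -> Ring = 4*3 = 12, Rod = 4*4 = 16, Washer = 4*1 = 4.
Iteration 3: components of {Ring,Rod,Washer} -> Clip = 16*3 = 48, Frame = 4*3 = 12.
Iteration 4: no further components; recursion stops.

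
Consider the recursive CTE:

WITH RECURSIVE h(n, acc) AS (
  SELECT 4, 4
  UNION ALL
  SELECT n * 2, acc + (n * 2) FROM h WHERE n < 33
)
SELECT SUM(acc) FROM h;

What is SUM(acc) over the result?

228

Base: n=4, acc=4.
Iteration 1: 4 < 33 holds -> n = 4 * 2 = 8, acc = 4 + 8 = 12.
Iteration 2: 8 < 33 holds -> n = 8 * 2 = 16, acc = 12 + 16 = 28.
Iteration 3: 16 < 33 holds -> n = 16 * 2 = 32, acc = 28 + 32 = 60.
Iteration 4: 32 < 33 holds -> n = 32 * 2 = 64, acc = 60 + 64 = 124.
Iteration 5: 64 < 33 fails; recursion stops.
SUM(acc) = 4 + 12 + 28 + 60 + 124 = 228.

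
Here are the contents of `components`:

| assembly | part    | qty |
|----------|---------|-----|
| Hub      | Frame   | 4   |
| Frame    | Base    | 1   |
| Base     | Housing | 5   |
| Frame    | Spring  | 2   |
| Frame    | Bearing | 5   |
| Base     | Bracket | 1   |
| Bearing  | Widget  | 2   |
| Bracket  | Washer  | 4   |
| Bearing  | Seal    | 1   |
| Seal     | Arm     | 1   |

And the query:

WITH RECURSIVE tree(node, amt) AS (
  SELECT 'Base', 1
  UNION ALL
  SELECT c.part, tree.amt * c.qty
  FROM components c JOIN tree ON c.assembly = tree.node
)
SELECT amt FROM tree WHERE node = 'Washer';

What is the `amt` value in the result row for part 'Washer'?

4

Base: (Base, amt=1).
Iteration 1: components of {Base} -> Bracket = 1*1 = 1, Housing = 1*5 = 5.
Iteration 2: components of {Bracket,Housing} -> Washer = 1*4 = 4.
Iteration 3: no further components; recursion stops.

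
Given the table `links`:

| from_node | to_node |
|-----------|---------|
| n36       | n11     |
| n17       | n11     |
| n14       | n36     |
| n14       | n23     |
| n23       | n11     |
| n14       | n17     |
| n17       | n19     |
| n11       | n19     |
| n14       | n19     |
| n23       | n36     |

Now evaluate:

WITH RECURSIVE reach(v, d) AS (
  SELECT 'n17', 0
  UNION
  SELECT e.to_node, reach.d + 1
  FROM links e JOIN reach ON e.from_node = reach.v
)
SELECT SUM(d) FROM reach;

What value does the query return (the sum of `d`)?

Base: (n17, d=0).
Iteration 1: edges from {n17} -> (n11, d=1), (n19, d=1).
Iteration 2: edges from {n11,n19} -> (n19, d=2).
Iteration 3: no outgoing edges from {n19}; recursion stops.
SUM(d) = 0 + 1 + 1 + 2 = 4.

4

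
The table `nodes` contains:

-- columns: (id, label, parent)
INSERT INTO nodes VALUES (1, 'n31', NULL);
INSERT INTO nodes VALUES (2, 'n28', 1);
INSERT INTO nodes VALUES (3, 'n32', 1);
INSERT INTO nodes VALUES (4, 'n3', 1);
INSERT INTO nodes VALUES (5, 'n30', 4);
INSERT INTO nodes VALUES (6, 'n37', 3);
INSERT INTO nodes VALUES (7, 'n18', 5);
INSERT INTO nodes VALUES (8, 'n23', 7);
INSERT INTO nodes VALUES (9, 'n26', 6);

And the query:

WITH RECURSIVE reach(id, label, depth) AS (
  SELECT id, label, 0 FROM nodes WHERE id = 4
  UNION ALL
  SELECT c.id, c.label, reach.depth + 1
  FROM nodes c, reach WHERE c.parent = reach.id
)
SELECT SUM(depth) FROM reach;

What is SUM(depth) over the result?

Base: id=4 (n3) at depth 0.
Iteration 1: rows with parent in {4} -> n30 (id 5, depth 1).
Iteration 2: rows with parent in {5} -> n18 (id 7, depth 2).
Iteration 3: rows with parent in {7} -> n23 (id 8, depth 3).
Iteration 4: no rows with parent in {8}; recursion stops.
SUM(depth) = 0 + 1 + 2 + 3 = 6.

6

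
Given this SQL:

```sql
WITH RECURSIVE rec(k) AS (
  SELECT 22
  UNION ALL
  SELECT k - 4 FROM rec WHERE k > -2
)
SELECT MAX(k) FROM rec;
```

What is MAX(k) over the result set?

22

Base: k=22.
Iteration 1: 22 > -2 holds -> k = 22 - 4 = 18.
Iteration 2: 18 > -2 holds -> k = 18 - 4 = 14.
Iteration 3: 14 > -2 holds -> k = 14 - 4 = 10.
Iteration 4: 10 > -2 holds -> k = 10 - 4 = 6.
Iteration 5: 6 > -2 holds -> k = 6 - 4 = 2.
Iteration 6: 2 > -2 holds -> k = 2 - 4 = -2.
Iteration 7: -2 > -2 fails; recursion stops.
k values: 22, 18, 14, 10, 6, 2, -2; the maximum is 22.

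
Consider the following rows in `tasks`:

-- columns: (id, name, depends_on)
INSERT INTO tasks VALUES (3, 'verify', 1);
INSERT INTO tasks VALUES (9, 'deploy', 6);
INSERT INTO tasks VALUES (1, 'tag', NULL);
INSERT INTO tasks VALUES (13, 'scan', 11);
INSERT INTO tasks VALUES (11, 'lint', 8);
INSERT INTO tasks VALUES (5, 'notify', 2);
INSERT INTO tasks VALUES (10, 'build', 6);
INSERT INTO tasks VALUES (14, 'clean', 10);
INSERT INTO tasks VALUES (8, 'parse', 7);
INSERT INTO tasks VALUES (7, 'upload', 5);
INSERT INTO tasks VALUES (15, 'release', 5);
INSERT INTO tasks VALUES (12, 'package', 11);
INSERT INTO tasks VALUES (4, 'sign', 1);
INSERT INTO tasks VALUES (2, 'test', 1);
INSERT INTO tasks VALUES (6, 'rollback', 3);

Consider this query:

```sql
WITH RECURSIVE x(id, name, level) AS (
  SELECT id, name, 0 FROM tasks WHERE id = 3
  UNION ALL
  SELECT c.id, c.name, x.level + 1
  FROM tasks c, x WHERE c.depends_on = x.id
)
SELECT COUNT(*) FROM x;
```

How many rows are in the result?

5

Base: id=3 (verify) at level 0.
Iteration 1: rows with depends_on in {3} -> rollback (id 6, level 1).
Iteration 2: rows with depends_on in {6} -> deploy (id 9, level 2), build (id 10, level 2).
Iteration 3: rows with depends_on in {9,10} -> clean (id 14, level 3).
Iteration 4: no rows with depends_on in {14}; recursion stops.
Total rows emitted: 5.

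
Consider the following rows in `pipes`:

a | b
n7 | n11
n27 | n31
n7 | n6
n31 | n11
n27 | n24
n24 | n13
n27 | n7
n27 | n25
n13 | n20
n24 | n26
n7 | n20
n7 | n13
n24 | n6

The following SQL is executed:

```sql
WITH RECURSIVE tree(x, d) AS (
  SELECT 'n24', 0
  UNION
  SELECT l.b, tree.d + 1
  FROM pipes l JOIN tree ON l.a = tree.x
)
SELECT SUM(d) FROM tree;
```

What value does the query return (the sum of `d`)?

5

Base: (n24, d=0).
Iteration 1: edges from {n24} -> (n13, d=1), (n26, d=1), (n6, d=1).
Iteration 2: edges from {n13,n26,n6} -> (n20, d=2).
Iteration 3: no outgoing edges from {n20}; recursion stops.
SUM(d) = 0 + 1 + 1 + 1 + 2 = 5.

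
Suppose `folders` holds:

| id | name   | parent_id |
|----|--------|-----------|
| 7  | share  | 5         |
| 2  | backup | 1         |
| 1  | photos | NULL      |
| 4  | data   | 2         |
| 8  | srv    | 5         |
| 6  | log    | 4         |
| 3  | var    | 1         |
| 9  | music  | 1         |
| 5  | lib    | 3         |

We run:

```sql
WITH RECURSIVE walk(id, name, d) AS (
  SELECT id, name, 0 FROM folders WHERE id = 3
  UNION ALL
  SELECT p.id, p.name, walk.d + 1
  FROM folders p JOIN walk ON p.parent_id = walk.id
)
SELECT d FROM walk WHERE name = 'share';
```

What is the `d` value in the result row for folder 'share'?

2

Base: id=3 (var) at d 0.
Iteration 1: rows with parent_id in {3} -> lib (id 5, d 1).
Iteration 2: rows with parent_id in {5} -> share (id 7, d 2), srv (id 8, d 2).
Iteration 3: no rows with parent_id in {7,8}; recursion stops.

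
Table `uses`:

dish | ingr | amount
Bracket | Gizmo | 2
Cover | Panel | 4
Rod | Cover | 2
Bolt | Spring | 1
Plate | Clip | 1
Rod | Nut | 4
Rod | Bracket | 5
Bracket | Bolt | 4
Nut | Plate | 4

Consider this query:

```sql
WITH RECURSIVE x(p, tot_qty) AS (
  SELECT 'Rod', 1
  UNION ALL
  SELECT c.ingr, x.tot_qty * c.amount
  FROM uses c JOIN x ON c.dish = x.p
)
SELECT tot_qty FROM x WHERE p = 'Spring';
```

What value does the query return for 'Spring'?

Base: (Rod, tot_qty=1).
Iteration 1: components of {Rod} -> Bracket = 1*5 = 5, Cover = 1*2 = 2, Nut = 1*4 = 4.
Iteration 2: components of {Bracket,Cover,Nut} -> Bolt = 5*4 = 20, Gizmo = 5*2 = 10, Panel = 2*4 = 8, Plate = 4*4 = 16.
Iteration 3: components of {Bolt,Gizmo,Panel,Plate} -> Clip = 16*1 = 16, Spring = 20*1 = 20.
Iteration 4: no further components; recursion stops.

20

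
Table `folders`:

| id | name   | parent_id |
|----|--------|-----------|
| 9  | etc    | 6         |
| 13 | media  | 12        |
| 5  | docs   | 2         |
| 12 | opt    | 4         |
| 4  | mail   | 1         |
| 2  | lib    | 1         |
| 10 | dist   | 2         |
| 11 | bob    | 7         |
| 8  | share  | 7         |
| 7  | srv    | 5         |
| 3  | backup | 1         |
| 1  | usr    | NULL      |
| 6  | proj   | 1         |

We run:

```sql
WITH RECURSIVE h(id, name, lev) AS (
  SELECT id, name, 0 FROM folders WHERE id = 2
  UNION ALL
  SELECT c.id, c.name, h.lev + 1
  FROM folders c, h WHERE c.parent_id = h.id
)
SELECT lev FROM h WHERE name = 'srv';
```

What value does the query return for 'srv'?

Base: id=2 (lib) at lev 0.
Iteration 1: rows with parent_id in {2} -> docs (id 5, lev 1), dist (id 10, lev 1).
Iteration 2: rows with parent_id in {5,10} -> srv (id 7, lev 2).
Iteration 3: rows with parent_id in {7} -> share (id 8, lev 3), bob (id 11, lev 3).
Iteration 4: no rows with parent_id in {8,11}; recursion stops.

2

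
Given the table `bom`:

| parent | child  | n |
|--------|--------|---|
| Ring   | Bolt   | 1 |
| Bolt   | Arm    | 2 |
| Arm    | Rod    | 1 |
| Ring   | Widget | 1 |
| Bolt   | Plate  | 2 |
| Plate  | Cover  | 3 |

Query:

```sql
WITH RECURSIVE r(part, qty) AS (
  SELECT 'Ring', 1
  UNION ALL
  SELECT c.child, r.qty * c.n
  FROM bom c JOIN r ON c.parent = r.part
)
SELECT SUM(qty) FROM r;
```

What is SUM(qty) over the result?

15

Base: (Ring, qty=1).
Iteration 1: components of {Ring} -> Bolt = 1*1 = 1, Widget = 1*1 = 1.
Iteration 2: components of {Bolt,Widget} -> Arm = 1*2 = 2, Plate = 1*2 = 2.
Iteration 3: components of {Arm,Plate} -> Cover = 2*3 = 6, Rod = 2*1 = 2.
Iteration 4: no further components; recursion stops.
SUM(qty) = 1 + 1 + 1 + 2 + 2 + 2 + 6 = 15.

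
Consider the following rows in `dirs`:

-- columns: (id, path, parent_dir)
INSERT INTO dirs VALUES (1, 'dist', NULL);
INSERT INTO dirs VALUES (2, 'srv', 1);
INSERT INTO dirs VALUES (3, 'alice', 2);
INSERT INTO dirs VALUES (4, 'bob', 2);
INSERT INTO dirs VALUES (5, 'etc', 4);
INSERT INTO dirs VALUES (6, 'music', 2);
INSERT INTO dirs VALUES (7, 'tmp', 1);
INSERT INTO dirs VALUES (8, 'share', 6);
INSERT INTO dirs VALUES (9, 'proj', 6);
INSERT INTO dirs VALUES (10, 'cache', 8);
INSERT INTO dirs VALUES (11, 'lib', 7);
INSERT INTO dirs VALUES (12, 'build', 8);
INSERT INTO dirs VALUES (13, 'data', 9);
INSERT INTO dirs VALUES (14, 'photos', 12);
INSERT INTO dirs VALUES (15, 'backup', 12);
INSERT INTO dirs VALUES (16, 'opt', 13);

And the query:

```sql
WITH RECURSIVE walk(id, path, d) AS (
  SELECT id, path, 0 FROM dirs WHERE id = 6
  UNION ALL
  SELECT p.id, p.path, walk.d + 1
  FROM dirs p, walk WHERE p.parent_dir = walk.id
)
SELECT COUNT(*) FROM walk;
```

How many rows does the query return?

Base: id=6 (music) at d 0.
Iteration 1: rows with parent_dir in {6} -> share (id 8, d 1), proj (id 9, d 1).
Iteration 2: rows with parent_dir in {8,9} -> cache (id 10, d 2), build (id 12, d 2), data (id 13, d 2).
Iteration 3: rows with parent_dir in {10,12,13} -> photos (id 14, d 3), backup (id 15, d 3), opt (id 16, d 3).
Iteration 4: no rows with parent_dir in {14,15,16}; recursion stops.
Total rows emitted: 9.

9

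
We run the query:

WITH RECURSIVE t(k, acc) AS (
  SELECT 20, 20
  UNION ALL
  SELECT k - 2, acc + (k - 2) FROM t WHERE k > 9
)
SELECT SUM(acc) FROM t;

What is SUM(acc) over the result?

448

Base: k=20, acc=20.
Iteration 1: 20 > 9 holds -> k = 20 - 2 = 18, acc = 20 + 18 = 38.
Iteration 2: 18 > 9 holds -> k = 18 - 2 = 16, acc = 38 + 16 = 54.
Iteration 3: 16 > 9 holds -> k = 16 - 2 = 14, acc = 54 + 14 = 68.
Iteration 4: 14 > 9 holds -> k = 14 - 2 = 12, acc = 68 + 12 = 80.
Iteration 5: 12 > 9 holds -> k = 12 - 2 = 10, acc = 80 + 10 = 90.
Iteration 6: 10 > 9 holds -> k = 10 - 2 = 8, acc = 90 + 8 = 98.
Iteration 7: 8 > 9 fails; recursion stops.
SUM(acc) = 20 + 38 + 54 + 68 + 80 + 90 + 98 = 448.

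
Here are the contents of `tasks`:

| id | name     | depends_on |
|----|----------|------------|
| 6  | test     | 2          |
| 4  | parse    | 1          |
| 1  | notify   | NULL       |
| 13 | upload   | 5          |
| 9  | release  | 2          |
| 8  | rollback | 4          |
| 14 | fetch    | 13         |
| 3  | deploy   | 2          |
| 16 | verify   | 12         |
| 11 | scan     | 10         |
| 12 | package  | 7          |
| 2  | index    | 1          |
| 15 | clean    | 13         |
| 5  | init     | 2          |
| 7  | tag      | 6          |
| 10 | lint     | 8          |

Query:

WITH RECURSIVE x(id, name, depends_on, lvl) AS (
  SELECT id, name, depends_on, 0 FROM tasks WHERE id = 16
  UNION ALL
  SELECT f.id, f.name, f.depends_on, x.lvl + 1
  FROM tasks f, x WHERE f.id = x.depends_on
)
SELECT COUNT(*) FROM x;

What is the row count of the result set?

Base: id=16 (verify), depends_on=12, lvl 0.
Iteration 1: join on id=12 -> package (id 12, depends_on=7, lvl 1).
Iteration 2: join on id=7 -> tag (id 7, depends_on=6, lvl 2).
Iteration 3: join on id=6 -> test (id 6, depends_on=2, lvl 3).
Iteration 4: join on id=2 -> index (id 2, depends_on=1, lvl 4).
Iteration 5: join on id=1 -> notify (id 1, depends_on=NULL, lvl 5).
Iteration 6: depends_on is NULL; no match; recursion stops.
Total rows emitted: 6.

6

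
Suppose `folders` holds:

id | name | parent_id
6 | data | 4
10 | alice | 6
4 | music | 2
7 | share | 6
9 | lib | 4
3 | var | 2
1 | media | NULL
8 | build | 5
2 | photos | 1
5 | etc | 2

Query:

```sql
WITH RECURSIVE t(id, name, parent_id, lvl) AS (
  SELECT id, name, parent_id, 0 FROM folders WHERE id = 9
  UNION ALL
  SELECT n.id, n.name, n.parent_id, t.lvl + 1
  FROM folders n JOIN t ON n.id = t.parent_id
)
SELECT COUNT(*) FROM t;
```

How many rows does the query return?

Base: id=9 (lib), parent_id=4, lvl 0.
Iteration 1: join on id=4 -> music (id 4, parent_id=2, lvl 1).
Iteration 2: join on id=2 -> photos (id 2, parent_id=1, lvl 2).
Iteration 3: join on id=1 -> media (id 1, parent_id=NULL, lvl 3).
Iteration 4: parent_id is NULL; no match; recursion stops.
Total rows emitted: 4.

4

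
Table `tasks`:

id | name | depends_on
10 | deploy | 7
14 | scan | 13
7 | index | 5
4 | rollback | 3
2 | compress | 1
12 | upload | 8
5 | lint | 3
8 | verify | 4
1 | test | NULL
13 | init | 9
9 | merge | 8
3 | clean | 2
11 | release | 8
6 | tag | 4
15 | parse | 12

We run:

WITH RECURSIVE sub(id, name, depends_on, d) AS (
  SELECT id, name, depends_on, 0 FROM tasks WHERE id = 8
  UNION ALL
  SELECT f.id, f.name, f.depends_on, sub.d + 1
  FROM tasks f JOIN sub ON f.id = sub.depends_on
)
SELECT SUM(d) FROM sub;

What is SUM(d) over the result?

10

Base: id=8 (verify), depends_on=4, d 0.
Iteration 1: join on id=4 -> rollback (id 4, depends_on=3, d 1).
Iteration 2: join on id=3 -> clean (id 3, depends_on=2, d 2).
Iteration 3: join on id=2 -> compress (id 2, depends_on=1, d 3).
Iteration 4: join on id=1 -> test (id 1, depends_on=NULL, d 4).
Iteration 5: depends_on is NULL; no match; recursion stops.
SUM(d) = 0 + 1 + 2 + 3 + 4 = 10.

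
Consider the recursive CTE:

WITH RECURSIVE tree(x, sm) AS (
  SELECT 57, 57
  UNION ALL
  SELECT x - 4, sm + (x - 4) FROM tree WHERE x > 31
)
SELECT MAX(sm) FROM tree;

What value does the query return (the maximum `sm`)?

344

Base: x=57, sm=57.
Iteration 1: 57 > 31 holds -> x = 57 - 4 = 53, sm = 57 + 53 = 110.
Iteration 2: 53 > 31 holds -> x = 53 - 4 = 49, sm = 110 + 49 = 159.
Iteration 3: 49 > 31 holds -> x = 49 - 4 = 45, sm = 159 + 45 = 204.
Iteration 4: 45 > 31 holds -> x = 45 - 4 = 41, sm = 204 + 41 = 245.
Iteration 5: 41 > 31 holds -> x = 41 - 4 = 37, sm = 245 + 37 = 282.
Iteration 6: 37 > 31 holds -> x = 37 - 4 = 33, sm = 282 + 33 = 315.
Iteration 7: 33 > 31 holds -> x = 33 - 4 = 29, sm = 315 + 29 = 344.
Iteration 8: 29 > 31 fails; recursion stops.
sm values: 57, 110, 159, 204, 245, 282, 315, 344; the maximum is 344.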